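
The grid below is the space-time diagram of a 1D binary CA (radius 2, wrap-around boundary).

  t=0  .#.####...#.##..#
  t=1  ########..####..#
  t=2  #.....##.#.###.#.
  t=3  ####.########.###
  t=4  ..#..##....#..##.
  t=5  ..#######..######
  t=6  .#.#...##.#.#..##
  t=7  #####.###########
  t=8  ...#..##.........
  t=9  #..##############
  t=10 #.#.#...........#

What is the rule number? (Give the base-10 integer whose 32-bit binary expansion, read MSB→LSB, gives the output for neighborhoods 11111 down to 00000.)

  ##### -> .   bit 31 = 0  t=1,i=1
  ####. -> #   bit 30 = 1  t=0,i=5
  ###.# -> .   bit 29 = 0  t=2,i=13
  ###.. -> #   bit 28 = 1  t=0,i=6
  ##.## -> .   bit 27 = 0  t=3,i=4
  ##.#. -> #   bit 26 = 1  t=2,i=8
  ##..# -> .   bit 25 = 0  t=0,i=14
  ##... -> #   bit 24 = 1  t=0,i=7
  #.### -> #   bit 23 = 1  t=0,i=3
  #.##. -> #   bit 22 = 1  t=0,i=12
  #.#.# -> #   bit 21 = 1  t=0,i=1
  #.#.. -> #   bit 20 = 1  t=2,i=0
  #..## -> #   bit 19 = 1  t=1,i=9
  #..#. -> .   bit 18 = 0  t=0,i=15
  #...# -> .   bit 17 = 0  t=0,i=8
  #.... -> #   bit 16 = 1  t=2,i=2
  .#### -> #   bit 15 = 1  t=0,i=4
  .###. -> #   bit 14 = 1  t=2,i=12
  .##.# -> #   bit 13 = 1  t=2,i=7
  .##.. -> #   bit 12 = 1  t=0,i=13
  .#.## -> #   bit 11 = 1  t=0,i=2
  .#.#. -> #   bit 10 = 1  t=0,i=0
  .#..# -> #   bit 9 = 1  t=4,i=3
  .#... -> #   bit 8 = 1  t=2,i=1
  ..### -> .   bit 7 = 0  t=1,i=10
  ..##. -> #   bit 6 = 1  t=2,i=6
  ..#.# -> #   bit 5 = 1  t=0,i=10
  ..#.. -> #   bit 4 = 1  t=4,i=2
  ...## -> #   bit 3 = 1  t=2,i=5
  ...#. -> .   bit 2 = 0  t=0,i=9
  ....# -> .   bit 1 = 0  t=2,i=4
  ..... -> #   bit 0 = 1  t=2,i=3
  bits 01010101111110011111111101111001 = 1442447225

1442447225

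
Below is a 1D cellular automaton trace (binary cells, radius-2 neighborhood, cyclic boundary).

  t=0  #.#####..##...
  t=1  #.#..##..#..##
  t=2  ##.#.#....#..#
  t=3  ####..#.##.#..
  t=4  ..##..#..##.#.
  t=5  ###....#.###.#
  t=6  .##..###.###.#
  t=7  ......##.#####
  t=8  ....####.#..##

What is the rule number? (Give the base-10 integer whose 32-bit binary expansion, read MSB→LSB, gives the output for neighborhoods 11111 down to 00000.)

1956799342

  [31] ##### => .  t=0,i=4
  [30] ####. => #  t=0,i=5
  [29] ###.# => #  t=1,i=0
  [28] ###.. => #  t=0,i=6
  [27] ##.## => .  t=5,i=12
  [26] ##.#. => #  t=1,i=1
  [25] ##..# => .  t=0,i=7
  [24] ##... => .  t=0,i=11
  [23] #.### => #  t=0,i=2
  [22] #.##. => .  t=3,i=8
  [21] #.#.# => #  t=2,i=3
  [20] #.#.. => .  t=1,i=2
  [19] #..## => .  t=0,i=8
  [18] #..#. => .  t=1,i=8
  [17] #...# => #  t=0,i=12
  [16] #.... => .  t=2,i=7
  [15] .#### => .  t=0,i=3
  [14] .###. => #  t=1,i=13
  [13] .##.# => #  t=3,i=9
  [12] .##.. => .  t=0,i=10
  [11] .#.## => .  t=0,i=1
  [10] .#.#. => .  t=2,i=4
  [9] .#..# => #  t=1,i=3
  [8] .#... => #  t=2,i=6
  [7] ..### => .  t=1,i=12
  [6] ..##. => #  t=0,i=9
  [5] ..#.# => #  t=0,i=0
  [4] ..#.. => .  t=1,i=9
  [3] ...## => #  t=4,i=1
  [2] ...#. => #  t=0,i=13
  [1] ....# => #  t=2,i=8
  [0] ..... => .  t=7,i=2
  bits 01110100101000100110001101101110 = 1956799342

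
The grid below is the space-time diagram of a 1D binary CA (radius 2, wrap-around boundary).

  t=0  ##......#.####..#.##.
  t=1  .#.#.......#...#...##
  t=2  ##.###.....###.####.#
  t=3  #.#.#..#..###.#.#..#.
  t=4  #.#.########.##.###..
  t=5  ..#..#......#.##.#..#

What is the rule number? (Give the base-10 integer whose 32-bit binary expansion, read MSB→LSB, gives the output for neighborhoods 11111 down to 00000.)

  [31] ##### => .  t=4,i=6
  [30] ####. => .  t=0,i=12
  [29] ###.# => .  t=2,i=1
  [28] ###.. => .  t=0,i=13
  [27] ##.## => #  t=0,i=20
  [26] ##.#. => #  t=1,i=0
  [25] ##..# => .  t=0,i=14
  [24] ##... => .  t=0,i=2
  [23] #.### => .  t=0,i=10
  [22] #.##. => .  t=0,i=0
  [21] #.#.# => #  t=1,i=1
  [20] #.#.. => #  t=1,i=3
  [19] #..## => #  t=3,i=9
  [18] #..#. => #  t=0,i=15
  [17] #...# => #  t=1,i=13
  [16] #.... => #  t=0,i=3
  [15] .#### => #  t=0,i=11
  [14] .###. => #  t=2,i=0
  [13] .##.# => #  t=0,i=19
  [12] .##.. => #  t=0,i=1
  [11] .#.## => .  t=0,i=9
  [10] .#.#. => .  t=1,i=2
  [9] .#..# => #  t=3,i=5
  [8] .#... => #  t=1,i=4
  [7] ..### => #  t=2,i=11
  [6] ..##. => .  t=1,i=19
  [5] ..#.# => .  t=0,i=8
  [4] ..#.. => #  t=1,i=11
  [3] ...## => #  t=1,i=18
  [2] ...#. => .  t=0,i=7
  [1] ....# => .  t=0,i=6
  [0] ..... => .  t=0,i=4
  bits 00001100001111111111001110011000 = 205517720

205517720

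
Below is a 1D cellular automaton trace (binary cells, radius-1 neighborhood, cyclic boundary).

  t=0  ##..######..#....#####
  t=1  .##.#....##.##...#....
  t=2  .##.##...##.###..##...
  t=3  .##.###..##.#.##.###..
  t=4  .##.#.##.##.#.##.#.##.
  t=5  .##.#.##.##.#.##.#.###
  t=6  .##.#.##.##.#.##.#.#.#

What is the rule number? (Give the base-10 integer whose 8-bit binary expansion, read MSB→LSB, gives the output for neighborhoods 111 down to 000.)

92

  ### -> .   bit 7 = 0  t=0,i=0
  ##. -> #   bit 6 = 1  t=0,i=1
  #.# -> .   bit 5 = 0  t=1,i=3
  #.. -> #   bit 4 = 1  t=0,i=2
  .## -> #   bit 3 = 1  t=0,i=4
  .#. -> #   bit 2 = 1  t=0,i=12
  ..# -> .   bit 1 = 0  t=0,i=3
  ... -> .   bit 0 = 0  t=0,i=14
  bits 01011100 = 92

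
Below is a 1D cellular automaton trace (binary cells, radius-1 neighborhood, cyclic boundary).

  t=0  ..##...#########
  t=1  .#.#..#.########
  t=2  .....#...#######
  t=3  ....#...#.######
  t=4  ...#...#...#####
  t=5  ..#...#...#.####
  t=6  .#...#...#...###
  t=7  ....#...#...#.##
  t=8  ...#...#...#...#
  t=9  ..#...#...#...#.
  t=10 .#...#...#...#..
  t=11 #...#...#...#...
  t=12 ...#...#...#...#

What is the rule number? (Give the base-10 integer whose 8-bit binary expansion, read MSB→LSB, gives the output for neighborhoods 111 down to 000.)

194

  nb ###: next=#  (t=0,i=8, bit7=1)
  nb ##.: next=#  (t=0,i=3, bit6=1)
  nb #.#: next=.  (t=1,i=0, bit5=0)
  nb #..: next=.  (t=0,i=0, bit4=0)
  nb .##: next=.  (t=0,i=2, bit3=0)
  nb .#.: next=.  (t=1,i=1, bit2=0)
  nb ..#: next=#  (t=0,i=1, bit1=1)
  nb ...: next=.  (t=0,i=5, bit0=0)
  bits 11000010 = 194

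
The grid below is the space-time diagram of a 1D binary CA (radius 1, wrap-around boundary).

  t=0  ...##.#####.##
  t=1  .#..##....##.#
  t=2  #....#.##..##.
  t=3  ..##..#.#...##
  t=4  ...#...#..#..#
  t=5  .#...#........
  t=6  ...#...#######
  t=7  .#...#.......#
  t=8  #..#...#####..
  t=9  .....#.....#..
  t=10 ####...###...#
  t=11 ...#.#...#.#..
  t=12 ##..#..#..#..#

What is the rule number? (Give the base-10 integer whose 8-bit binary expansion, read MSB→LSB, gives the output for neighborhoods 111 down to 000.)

  ### -> .   bit 7 = 0  t=0,i=7
  ##. -> #   bit 6 = 1  t=0,i=4
  #.# -> #   bit 5 = 1  t=0,i=5
  #.. -> .   bit 4 = 0  t=0,i=0
  .## -> .   bit 3 = 0  t=0,i=3
  .#. -> .   bit 2 = 0  t=1,i=1
  ..# -> .   bit 1 = 0  t=0,i=2
  ... -> #   bit 0 = 1  t=0,i=1
  bits 01100001 = 97

97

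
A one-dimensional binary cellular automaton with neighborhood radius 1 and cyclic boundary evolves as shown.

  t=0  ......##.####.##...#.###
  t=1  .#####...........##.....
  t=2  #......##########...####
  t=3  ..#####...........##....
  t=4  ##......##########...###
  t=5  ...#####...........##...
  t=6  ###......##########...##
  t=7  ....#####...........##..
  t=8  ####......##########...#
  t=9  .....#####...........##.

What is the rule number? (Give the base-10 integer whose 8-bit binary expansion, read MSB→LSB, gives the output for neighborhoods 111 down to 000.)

  ###|.  b7=0 t=0,i=10
  ##.|.  b6=0 t=0,i=7
  #.#|.  b5=0 t=0,i=8
  #..|.  b4=0 t=0,i=0
  .##|.  b3=0 t=0,i=6
  .#.|.  b2=0 t=0,i=19
  ..#|#  b1=1 t=0,i=5
  ...|#  b0=1 t=0,i=1
  bits 00000011 = 3

3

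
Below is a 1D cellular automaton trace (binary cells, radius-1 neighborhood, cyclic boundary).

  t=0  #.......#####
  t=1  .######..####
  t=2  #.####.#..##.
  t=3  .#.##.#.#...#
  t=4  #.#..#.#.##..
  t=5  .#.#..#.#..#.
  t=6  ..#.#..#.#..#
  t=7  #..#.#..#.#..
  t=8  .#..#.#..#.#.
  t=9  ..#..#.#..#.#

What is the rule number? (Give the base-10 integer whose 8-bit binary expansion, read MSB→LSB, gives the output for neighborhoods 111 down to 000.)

  ###|#  b7=1 t=0,i=9
  ##.|.  b6=0 t=0,i=0
  #.#|#  b5=1 t=1,i=0
  #..|#  b4=1 t=0,i=1
  .##|.  b3=0 t=0,i=8
  .#.|.  b2=0 t=2,i=0
  ..#|.  b1=0 t=0,i=7
  ...|#  b0=1 t=0,i=2
  bits 10110001 = 177

177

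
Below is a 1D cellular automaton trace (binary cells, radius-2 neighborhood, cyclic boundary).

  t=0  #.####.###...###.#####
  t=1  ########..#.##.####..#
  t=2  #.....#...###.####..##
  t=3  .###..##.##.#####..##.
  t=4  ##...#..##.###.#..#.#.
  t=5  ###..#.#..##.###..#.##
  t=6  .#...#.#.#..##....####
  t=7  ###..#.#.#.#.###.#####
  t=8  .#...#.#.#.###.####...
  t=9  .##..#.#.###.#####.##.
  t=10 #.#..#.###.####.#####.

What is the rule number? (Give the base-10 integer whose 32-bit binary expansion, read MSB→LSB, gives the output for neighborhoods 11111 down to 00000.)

1845074361

  #####|.  b31=0 t=0,i=19
  ####.|#  b30=1 t=0,i=4
  ###.#|#  b29=1 t=0,i=0
  ###..|.  b28=0 t=0,i=9
  ##.##|#  b27=1 t=0,i=1
  ##.#.|#  b26=1 t=4,i=14
  ##..#|.  b25=0 t=1,i=8
  ##...|#  b24=1 t=0,i=10
  #.###|#  b23=1 t=0,i=2
  #.##.|#  b22=1 t=1,i=12
  #.#.#|#  b21=1 t=4,i=20
  #.#..|#  b20=1 t=4,i=15
  #..##|#  b19=1 t=1,i=20
  #..#.|.  b18=0 t=1,i=9
  #...#|.  b17=0 t=0,i=11
  #....|#  b16=1 t=2,i=2
  .####|#  b15=1 t=0,i=3
  .###.|.  b14=0 t=0,i=8
  .##.#|.  b13=0 t=1,i=13
  .##..|#  b12=1 t=3,i=20
  .#.##|#  b11=1 t=1,i=11
  .#.#.|.  b10=0 t=4,i=19
  .#..#|.  b9=0 t=4,i=6
  .#...|#  b8=1 t=2,i=7
  ..###|#  b7=1 t=0,i=13
  ..##.|.  b6=0 t=3,i=6
  ..#.#|#  b5=1 t=1,i=10
  ..#..|#  b4=1 t=2,i=6
  ...##|#  b3=1 t=0,i=12
  ...#.|.  b2=0 t=2,i=5
  ....#|.  b1=0 t=2,i=4
  .....|#  b0=1 t=2,i=3
  bits 01101101111110011001100110111001 = 1845074361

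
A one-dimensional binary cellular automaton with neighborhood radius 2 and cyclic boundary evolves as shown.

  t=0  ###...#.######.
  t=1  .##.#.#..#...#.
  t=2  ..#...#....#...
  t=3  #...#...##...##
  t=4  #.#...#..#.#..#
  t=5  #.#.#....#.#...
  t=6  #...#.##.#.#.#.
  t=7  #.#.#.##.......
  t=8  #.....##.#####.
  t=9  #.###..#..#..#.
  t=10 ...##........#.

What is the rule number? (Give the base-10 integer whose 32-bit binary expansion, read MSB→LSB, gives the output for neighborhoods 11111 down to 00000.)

  ##### -> .   bit 31 = 0  t=0,i=10
  ####. -> .   bit 30 = 0  t=0,i=12
  ###.# -> #   bit 29 = 1  t=0,i=13
  ###.. -> #   bit 28 = 1  t=0,i=2
  ##.## -> .   bit 27 = 0  t=0,i=14
  ##.#. -> .   bit 26 = 0  t=1,i=3
  ##..# -> .   bit 25 = 0  t=9,i=5
  ##... -> .   bit 24 = 0  t=0,i=3
  #.### -> .   bit 23 = 0  t=0,i=0
  #.##. -> #   bit 22 = 1  t=6,i=6
  #.#.# -> .   bit 21 = 0  t=1,i=4
  #.#.. -> #   bit 20 = 1  t=1,i=6
  #..## -> .   bit 19 = 0  t=1,i=0
  #..#. -> .   bit 18 = 0  t=1,i=8
  #...# -> #   bit 17 = 1  t=0,i=4
  #.... -> #   bit 16 = 1  t=2,i=8
  .#### -> #   bit 15 = 1  t=0,i=9
  .###. -> #   bit 14 = 1  t=0,i=1
  .##.# -> #   bit 13 = 1  t=1,i=2
  .##.. -> #   bit 12 = 1  t=3,i=9
  .#.## -> .   bit 11 = 0  t=0,i=7
  .#.#. -> .   bit 10 = 0  t=1,i=5
  .#..# -> .   bit 9 = 0  t=1,i=7
  .#... -> .   bit 8 = 0  t=1,i=10
  ..### -> .   bit 7 = 0  t=3,i=13
  ..##. -> .   bit 6 = 0  t=1,i=1
  ..#.# -> #   bit 5 = 1  t=0,i=6
  ..#.. -> .   bit 4 = 0  t=1,i=9
  ...## -> .   bit 3 = 0  t=3,i=7
  ...#. -> .   bit 2 = 0  t=0,i=5
  ....# -> #   bit 1 = 1  t=2,i=0
  ..... -> #   bit 0 = 1  t=2,i=14
  bits 00110000010100111111000000100011 = 810807331

810807331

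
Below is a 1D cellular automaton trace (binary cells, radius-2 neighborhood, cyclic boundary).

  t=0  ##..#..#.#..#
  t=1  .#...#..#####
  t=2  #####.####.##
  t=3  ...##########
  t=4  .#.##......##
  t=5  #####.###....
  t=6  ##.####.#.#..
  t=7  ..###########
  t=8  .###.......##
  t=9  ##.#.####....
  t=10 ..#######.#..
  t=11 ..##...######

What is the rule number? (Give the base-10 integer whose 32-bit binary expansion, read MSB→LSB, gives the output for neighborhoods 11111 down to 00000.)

  nb #####: next=.  (t=1,i=10, bit31=0)
  nb ####.: next=#  (t=1,i=11, bit30=1)
  nb ###.#: next=#  (t=1,i=12, bit29=1)
  nb ###..: next=#  (t=0,i=1, bit28=1)
  nb ##.##: next=#  (t=2,i=5, bit27=1)
  nb ##.#.: next=#  (t=1,i=0, bit26=1)
  nb ##..#: next=.  (t=0,i=2, bit25=0)
  nb ##...: next=.  (t=3,i=0, bit24=0)
  nb #.###: next=#  (t=2,i=6, bit23=1)
  nb #.##.: next=#  (t=4,i=3, bit22=1)
  nb #.#.#: next=#  (t=4,i=1, bit21=1)
  nb #.#..: next=#  (t=0,i=9, bit20=1)
  nb #..##: next=#  (t=0,i=11, bit19=1)
  nb #..#.: next=.  (t=0,i=3, bit18=0)
  nb #...#: next=#  (t=1,i=3, bit17=1)
  nb #....: next=#  (t=4,i=6, bit16=1)
  nb .####: next=#  (t=1,i=9, bit15=1)
  nb .###.: next=.  (t=0,i=0, bit14=0)
  nb .##.#: next=.  (t=4,i=12, bit13=0)
  nb .##..: next=#  (t=4,i=4, bit12=1)
  nb .#.##: next=#  (t=4,i=2, bit11=1)
  nb .#.#.: next=#  (t=0,i=8, bit10=1)
  nb .#..#: next=#  (t=0,i=5, bit9=1)
  nb .#...: next=#  (t=1,i=2, bit8=1)
  nb ..###: next=#  (t=0,i=12, bit7=1)
  nb ..##.: next=.  (t=4,i=11, bit6=0)
  nb ..#.#: next=.  (t=0,i=7, bit5=0)
  nb ..#..: next=.  (t=0,i=4, bit4=0)
  nb ...##: next=.  (t=3,i=2, bit3=0)
  nb ...#.: next=#  (t=1,i=4, bit2=1)
  nb ....#: next=.  (t=4,i=9, bit1=0)
  nb .....: next=#  (t=4,i=7, bit0=1)
  bits 01111100111110111001111110000101 = 2096865157

2096865157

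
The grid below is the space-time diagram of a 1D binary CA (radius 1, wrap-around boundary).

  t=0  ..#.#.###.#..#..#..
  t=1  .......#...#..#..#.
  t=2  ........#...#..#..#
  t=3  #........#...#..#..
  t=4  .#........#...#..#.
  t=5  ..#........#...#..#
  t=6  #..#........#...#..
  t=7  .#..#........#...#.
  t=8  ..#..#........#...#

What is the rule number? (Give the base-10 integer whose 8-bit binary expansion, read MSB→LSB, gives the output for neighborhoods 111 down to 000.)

144

  ###|#  b7=1 t=0,i=7
  ##.|.  b6=0 t=0,i=8
  #.#|.  b5=0 t=0,i=3
  #..|#  b4=1 t=0,i=11
  .##|.  b3=0 t=0,i=6
  .#.|.  b2=0 t=0,i=2
  ..#|.  b1=0 t=0,i=1
  ...|.  b0=0 t=0,i=0
  bits 10010000 = 144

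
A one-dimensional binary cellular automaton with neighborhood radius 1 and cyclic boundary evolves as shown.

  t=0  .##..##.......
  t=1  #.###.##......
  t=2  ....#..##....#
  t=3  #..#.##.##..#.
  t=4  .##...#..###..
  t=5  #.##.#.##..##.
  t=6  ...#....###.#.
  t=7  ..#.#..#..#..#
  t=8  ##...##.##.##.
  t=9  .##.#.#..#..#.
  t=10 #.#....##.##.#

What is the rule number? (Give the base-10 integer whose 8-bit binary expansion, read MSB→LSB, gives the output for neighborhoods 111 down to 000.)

82

  ### -> .   bit 7 = 0  t=1,i=3
  ##. -> #   bit 6 = 1  t=0,i=2
  #.# -> .   bit 5 = 0  t=1,i=1
  #.. -> #   bit 4 = 1  t=0,i=3
  .## -> .   bit 3 = 0  t=0,i=1
  .#. -> .   bit 2 = 0  t=1,i=0
  ..# -> #   bit 1 = 1  t=0,i=0
  ... -> .   bit 0 = 0  t=0,i=8
  bits 01010010 = 82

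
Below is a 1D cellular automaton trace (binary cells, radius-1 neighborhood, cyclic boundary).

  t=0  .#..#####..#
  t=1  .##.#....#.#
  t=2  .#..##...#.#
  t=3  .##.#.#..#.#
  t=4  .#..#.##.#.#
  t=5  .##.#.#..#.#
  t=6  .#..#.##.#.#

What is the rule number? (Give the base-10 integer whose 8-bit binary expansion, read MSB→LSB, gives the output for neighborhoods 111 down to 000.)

28

  nb ###: next=.  (t=0,i=5, bit7=0)
  nb ##.: next=.  (t=0,i=8, bit6=0)
  nb #.#: next=.  (t=0,i=0, bit5=0)
  nb #..: next=#  (t=0,i=2, bit4=1)
  nb .##: next=#  (t=0,i=4, bit3=1)
  nb .#.: next=#  (t=0,i=1, bit2=1)
  nb ..#: next=.  (t=0,i=3, bit1=0)
  nb ...: next=.  (t=1,i=6, bit0=0)
  bits 00011100 = 28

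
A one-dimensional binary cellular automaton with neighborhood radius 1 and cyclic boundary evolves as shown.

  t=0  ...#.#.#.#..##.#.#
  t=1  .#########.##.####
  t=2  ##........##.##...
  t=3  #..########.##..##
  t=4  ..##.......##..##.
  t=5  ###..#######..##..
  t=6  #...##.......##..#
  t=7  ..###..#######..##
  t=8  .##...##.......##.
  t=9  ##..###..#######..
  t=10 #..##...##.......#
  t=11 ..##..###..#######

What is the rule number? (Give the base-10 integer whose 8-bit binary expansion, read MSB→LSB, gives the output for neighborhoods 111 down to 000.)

  [7] ### => .  t=1,i=2
  [6] ##. => .  t=0,i=13
  [5] #.# => #  t=0,i=4
  [4] #.. => .  t=0,i=0
  [3] .## => #  t=0,i=12
  [2] .#. => #  t=0,i=3
  [1] ..# => #  t=0,i=2
  [0] ... => #  t=0,i=1
  bits 00101111 = 47

47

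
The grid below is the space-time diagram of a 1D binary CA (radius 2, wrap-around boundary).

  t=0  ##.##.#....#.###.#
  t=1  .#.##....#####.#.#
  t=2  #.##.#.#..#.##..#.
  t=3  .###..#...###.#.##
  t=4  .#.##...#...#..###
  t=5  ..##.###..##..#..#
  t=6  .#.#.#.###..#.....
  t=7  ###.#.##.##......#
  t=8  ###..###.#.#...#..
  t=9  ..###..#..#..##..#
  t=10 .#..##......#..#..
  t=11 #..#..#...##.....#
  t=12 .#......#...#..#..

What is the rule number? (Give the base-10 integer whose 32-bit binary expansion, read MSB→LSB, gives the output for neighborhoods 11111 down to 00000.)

1942662182

  ##### -> .   bit 31 = 0  t=1,i=11
  ####. -> #   bit 30 = 1  t=1,i=12
  ###.# -> #   bit 29 = 1  t=0,i=1
  ###.. -> #   bit 28 = 1  t=3,i=3
  ##.## -> .   bit 27 = 0  t=0,i=2
  ##.#. -> .   bit 26 = 0  t=0,i=5
  ##..# -> #   bit 25 = 1  t=2,i=14
  ##... -> #   bit 24 = 1  t=1,i=5
  #.### -> #   bit 23 = 1  t=0,i=13
  #.##. -> #   bit 22 = 1  t=0,i=3
  #.#.# -> .   bit 21 = 0  t=1,i=1
  #.#.. -> .   bit 20 = 0  t=0,i=6
  #..## -> #   bit 19 = 1  t=4,i=14
  #..#. -> .   bit 18 = 0  t=2,i=9
  #...# -> #   bit 17 = 1  t=3,i=8
  #.... -> .   bit 16 = 0  t=0,i=8
  .#### -> #   bit 15 = 1  t=1,i=10
  .###. -> .   bit 14 = 0  t=0,i=0
  .##.# -> #   bit 13 = 1  t=0,i=4
  .##.. -> .   bit 12 = 0  t=1,i=4
  .#.## -> #   bit 11 = 1  t=0,i=12
  .#.#. -> #   bit 10 = 1  t=1,i=0
  .#..# -> .   bit 9 = 0  t=2,i=8
  .#... -> .   bit 8 = 0  t=0,i=7
  ..### -> .   bit 7 = 0  t=1,i=9
  ..##. -> .   bit 6 = 0  t=5,i=2
  ..#.# -> #   bit 5 = 1  t=0,i=11
  ..#.. -> .   bit 4 = 0  t=3,i=6
  ...## -> .   bit 3 = 0  t=1,i=8
  ...#. -> #   bit 2 = 1  t=0,i=10
  ....# -> #   bit 1 = 1  t=0,i=9
  ..... -> .   bit 0 = 0  t=6,i=15
  bits 01110011110010101010110000100110 = 1942662182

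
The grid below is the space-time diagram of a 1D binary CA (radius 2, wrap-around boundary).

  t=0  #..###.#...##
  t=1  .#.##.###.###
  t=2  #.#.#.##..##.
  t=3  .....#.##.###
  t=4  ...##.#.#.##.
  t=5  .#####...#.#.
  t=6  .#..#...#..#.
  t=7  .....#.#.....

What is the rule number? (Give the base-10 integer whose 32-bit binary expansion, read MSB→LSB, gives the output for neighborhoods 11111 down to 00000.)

1183873486

  #####|.  b31=0 t=5,i=3
  ####.|#  b30=1 t=5,i=4
  ###.#|.  b29=0 t=0,i=5
  ###..|.  b28=0 t=0,i=0
  ##.##|.  b27=0 t=1,i=5
  ##.#.|#  b26=1 t=0,i=6
  ##..#|#  b25=1 t=0,i=1
  ##...|.  b24=0 t=3,i=0
  #.###|#  b23=1 t=1,i=6
  #.##.|.  b22=0 t=1,i=3
  #.#.#|.  b21=0 t=1,i=1
  #.#..|#  b20=1 t=0,i=7
  #..##|.  b19=0 t=0,i=2
  #..#.|.  b18=0 t=6,i=0
  #...#|.  b17=0 t=0,i=9
  #....|.  b16=0 t=3,i=1
  .####|.  b15=0 t=5,i=2
  .###.|#  b14=1 t=0,i=4
  .##.#|#  b13=1 t=1,i=4
  .##..|#  b12=1 t=2,i=7
  .#.##|#  b11=1 t=1,i=2
  .#.#.|.  b10=0 t=2,i=1
  .#..#|.  b9=0 t=5,i=12
  .#...|#  b8=1 t=0,i=8
  ..###|#  b7=1 t=0,i=3
  ..##.|#  b6=1 t=2,i=10
  ..#.#|.  b5=0 t=3,i=5
  ..#..|.  b4=0 t=6,i=1
  ...##|#  b3=1 t=0,i=10
  ...#.|#  b2=1 t=3,i=4
  ....#|#  b1=1 t=3,i=3
  .....|.  b0=0 t=3,i=2
  bits 01000110100100000111100111001110 = 1183873486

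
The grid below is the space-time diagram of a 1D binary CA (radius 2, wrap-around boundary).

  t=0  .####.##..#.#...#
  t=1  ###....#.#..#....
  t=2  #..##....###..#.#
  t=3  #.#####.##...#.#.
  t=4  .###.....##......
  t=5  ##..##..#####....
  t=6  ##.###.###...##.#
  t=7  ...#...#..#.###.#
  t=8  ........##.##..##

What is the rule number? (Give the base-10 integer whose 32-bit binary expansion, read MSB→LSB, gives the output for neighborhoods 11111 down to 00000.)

  [31] ##### => .  t=3,i=4
  [30] ####. => .  t=0,i=3
  [29] ###.# => .  t=0,i=4
  [28] ###.. => .  t=1,i=2
  [27] ##.## => .  t=0,i=5
  [26] ##.#. => #  t=7,i=15
  [25] ##..# => .  t=0,i=8
  [24] ##... => #  t=1,i=3
  [23] #.### => #  t=0,i=1
  [22] #.##. => .  t=0,i=6
  [21] #.#.# => .  t=3,i=0
  [20] #.#.. => #  t=0,i=12
  [19] #..## => #  t=2,i=2
  [18] #..#. => #  t=0,i=9
  [17] #...# => .  t=0,i=14
  [16] #.... => #  t=1,i=4
  [15] .#### => #  t=0,i=2
  [14] .###. => .  t=1,i=1
  [13] .##.# => #  t=6,i=14
  [12] .##.. => #  t=0,i=7
  [11] .#.## => #  t=0,i=0
  [10] .#.#. => .  t=0,i=11
  [9] .#..# => #  t=1,i=10
  [8] .#... => .  t=0,i=13
  [7] ..### => #  t=1,i=0
  [6] ..##. => #  t=2,i=3
  [5] ..#.# => .  t=0,i=10
  [4] ..#.. => .  t=1,i=12
  [3] ...## => #  t=1,i=16
  [2] ...#. => .  t=0,i=15
  [1] ....# => .  t=1,i=5
  [0] ..... => .  t=4,i=6
  bits 00000101100111011011101011001000 = 94223048

94223048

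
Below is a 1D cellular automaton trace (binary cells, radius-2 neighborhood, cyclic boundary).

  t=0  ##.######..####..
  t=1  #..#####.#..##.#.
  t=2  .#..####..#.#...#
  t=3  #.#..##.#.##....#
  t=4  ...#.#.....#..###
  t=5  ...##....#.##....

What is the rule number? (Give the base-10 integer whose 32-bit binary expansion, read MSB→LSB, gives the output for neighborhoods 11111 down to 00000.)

3800077946

  #####|#  b31=1 t=0,i=5
  ####.|#  b30=1 t=0,i=7
  ###.#|#  b29=1 t=1,i=7
  ###..|.  b28=0 t=0,i=8
  ##.##|.  b27=0 t=0,i=2
  ##.#.|.  b26=0 t=1,i=8
  ##..#|#  b25=1 t=0,i=9
  ##...|.  b24=0 t=3,i=12
  #.###|#  b23=1 t=0,i=3
  #.##.|.  b22=0 t=3,i=10
  #.#.#|.  b21=0 t=1,i=15
  #.#..|.  b20=0 t=1,i=0
  #..##|.  b19=0 t=0,i=10
  #..#.|.  b18=0 t=2,i=9
  #...#|.  b17=0 t=2,i=14
  #....|.  b16=0 t=3,i=13
  .####|#  b15=1 t=0,i=4
  .###.|.  b14=0 t=4,i=15
  .##.#|.  b13=0 t=0,i=1
  .##..|#  b12=1 t=3,i=11
  .#.##|.  b11=0 t=3,i=9
  .#.#.|#  b10=1 t=1,i=16
  .#..#|#  b9=1 t=1,i=1
  .#...|.  b8=0 t=2,i=13
  ..###|.  b7=0 t=0,i=11
  ..##.|#  b6=1 t=0,i=0
  ..#.#|#  b5=1 t=2,i=10
  ..#..|#  b4=1 t=4,i=11
  ...##|#  b3=1 t=3,i=15
  ...#.|.  b2=0 t=2,i=15
  ....#|#  b1=1 t=3,i=14
  .....|.  b0=0 t=4,i=8
  bits 11100010100000001001011001111010 = 3800077946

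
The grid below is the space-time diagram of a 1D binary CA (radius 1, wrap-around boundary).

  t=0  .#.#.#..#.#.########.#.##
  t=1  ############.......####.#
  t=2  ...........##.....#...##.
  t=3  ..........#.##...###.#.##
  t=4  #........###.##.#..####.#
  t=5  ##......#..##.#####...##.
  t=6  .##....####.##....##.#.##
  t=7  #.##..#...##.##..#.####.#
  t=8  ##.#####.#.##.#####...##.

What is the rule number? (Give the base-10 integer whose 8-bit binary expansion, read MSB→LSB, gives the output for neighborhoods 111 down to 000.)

118

  ###|.  b7=0 t=0,i=13
  ##.|#  b6=1 t=0,i=19
  #.#|#  b5=1 t=0,i=0
  #..|#  b4=1 t=0,i=6
  .##|.  b3=0 t=0,i=12
  .#.|#  b2=1 t=0,i=1
  ..#|#  b1=1 t=0,i=7
  ...|.  b0=0 t=1,i=13
  bits 01110110 = 118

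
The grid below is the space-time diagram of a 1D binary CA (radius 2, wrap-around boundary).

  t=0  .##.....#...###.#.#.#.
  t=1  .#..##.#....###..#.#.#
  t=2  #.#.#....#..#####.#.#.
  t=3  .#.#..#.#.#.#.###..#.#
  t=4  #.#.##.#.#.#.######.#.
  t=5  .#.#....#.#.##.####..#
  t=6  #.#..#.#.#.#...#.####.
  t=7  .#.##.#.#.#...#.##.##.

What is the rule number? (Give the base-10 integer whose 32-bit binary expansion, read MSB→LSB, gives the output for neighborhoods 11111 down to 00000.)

4068822725

  [31] ##### => #  t=2,i=14
  [30] ####. => #  t=2,i=15
  [29] ###.# => #  t=0,i=14
  [28] ###.. => #  t=1,i=14
  [27] ##.## => .  t=5,i=14
  [26] ##.#. => .  t=0,i=15
  [25] ##..# => #  t=1,i=15
  [24] ##... => .  t=0,i=3
  [23] #.### => #  t=3,i=14
  [22] #.##. => .  t=4,i=4
  [21] #.#.# => .  t=0,i=16
  [20] #.#.. => .  t=0,i=20
  [19] #..## => .  t=0,i=0
  [18] #..#. => #  t=1,i=16
  [17] #...# => .  t=0,i=10
  [16] #.... => #  t=0,i=4
  [15] .#### => .  t=2,i=13
  [14] .###. => #  t=0,i=13
  [13] .##.# => .  t=1,i=5
  [12] .##.. => .  t=0,i=2
  [11] .#.## => #  t=3,i=13
  [10] .#.#. => #  t=0,i=17
  [9] .#..# => #  t=0,i=21
  [8] .#... => .  t=0,i=9
  [7] ..### => #  t=0,i=12
  [6] ..##. => #  t=0,i=1
  [5] ..#.# => .  t=1,i=17
  [4] ..#.. => .  t=0,i=8
  [3] ...## => .  t=0,i=11
  [2] ...#. => #  t=0,i=7
  [1] ....# => .  t=0,i=6
  [0] ..... => #  t=0,i=5
  bits 11110010100001010100111011000101 = 4068822725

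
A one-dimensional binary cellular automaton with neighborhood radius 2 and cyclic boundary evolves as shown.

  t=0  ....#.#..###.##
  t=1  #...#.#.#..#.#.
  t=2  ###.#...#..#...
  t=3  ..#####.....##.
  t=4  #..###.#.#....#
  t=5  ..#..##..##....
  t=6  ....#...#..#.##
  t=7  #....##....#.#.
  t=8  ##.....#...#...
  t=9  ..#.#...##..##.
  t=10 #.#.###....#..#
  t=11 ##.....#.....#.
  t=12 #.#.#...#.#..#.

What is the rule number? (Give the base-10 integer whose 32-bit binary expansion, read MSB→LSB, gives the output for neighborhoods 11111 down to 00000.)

  ##### -> #   bit 31 = 1  t=3,i=4
  ####. -> #   bit 30 = 1  t=3,i=5
  ###.# -> #   bit 29 = 1  t=0,i=11
  ###.. -> .   bit 28 = 0  t=3,i=6
  ##.## -> .   bit 27 = 0  t=0,i=12
  ##.#. -> #   bit 26 = 1  t=2,i=3
  ##..# -> .   bit 25 = 0  t=4,i=1
  ##... -> #   bit 24 = 1  t=0,i=0
  #.### -> .   bit 23 = 0  t=10,i=4
  #.##. -> #   bit 22 = 1  t=0,i=13
  #.#.# -> .   bit 21 = 0  t=1,i=6
  #.#.. -> #   bit 20 = 1  t=0,i=6
  #..## -> #   bit 19 = 1  t=0,i=8
  #..#. -> .   bit 18 = 0  t=1,i=10
  #...# -> #   bit 17 = 1  t=1,i=2
  #.... -> .   bit 16 = 0  t=0,i=1
  .#### -> #   bit 15 = 1  t=3,i=3
  .###. -> .   bit 14 = 0  t=0,i=10
  .##.# -> #   bit 13 = 1  t=10,i=0
  .##.. -> .   bit 12 = 0  t=0,i=14
  .#.## -> .   bit 11 = 0  t=6,i=12
  .#.#. -> .   bit 10 = 0  t=0,i=5
  .#..# -> .   bit 9 = 0  t=0,i=7
  .#... -> #   bit 8 = 1  t=1,i=1
  ..### -> .   bit 7 = 0  t=0,i=9
  ..##. -> .   bit 6 = 0  t=3,i=12
  ..#.# -> #   bit 5 = 1  t=0,i=4
  ..#.. -> .   bit 4 = 0  t=2,i=8
  ...## -> .   bit 3 = 0  t=2,i=14
  ...#. -> .   bit 2 = 0  t=0,i=3
  ....# -> .   bit 1 = 0  t=0,i=2
  ..... -> #   bit 0 = 1  t=3,i=9
  bits 11100101010110101010000100100001 = 3847921953

3847921953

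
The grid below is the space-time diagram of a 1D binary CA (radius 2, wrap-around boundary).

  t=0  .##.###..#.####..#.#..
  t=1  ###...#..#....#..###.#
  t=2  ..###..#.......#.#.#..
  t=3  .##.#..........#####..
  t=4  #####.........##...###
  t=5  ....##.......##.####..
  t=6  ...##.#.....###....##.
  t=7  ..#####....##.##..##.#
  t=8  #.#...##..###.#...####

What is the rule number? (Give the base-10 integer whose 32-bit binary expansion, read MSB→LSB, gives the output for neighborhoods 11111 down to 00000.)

  ##### -> .   bit 31 = 0  t=3,i=17
  ####. -> .   bit 30 = 0  t=0,i=13
  ###.# -> #   bit 29 = 1  t=1,i=19
  ###.. -> #   bit 28 = 1  t=0,i=6
  ##.## -> .   bit 27 = 0  t=0,i=3
  ##.#. -> #   bit 26 = 1  t=3,i=3
  ##..# -> .   bit 25 = 0  t=0,i=7
  ##... -> #   bit 24 = 1  t=1,i=3
  #.### -> .   bit 23 = 0  t=0,i=4
  #.##. -> #   bit 22 = 1  t=7,i=14
  #.#.# -> #   bit 21 = 1  t=2,i=17
  #.#.. -> #   bit 20 = 1  t=0,i=19
  #..## -> .   bit 19 = 0  t=1,i=16
  #..#. -> .   bit 18 = 0  t=0,i=8
  #...# -> #   bit 17 = 1  t=0,i=21
  #.... -> .   bit 16 = 0  t=1,i=11
  .#### -> .   bit 15 = 0  t=0,i=12
  .###. -> .   bit 14 = 0  t=0,i=5
  .##.# -> #   bit 13 = 1  t=0,i=2
  .##.. -> .   bit 12 = 0  t=4,i=15
  .#.## -> .   bit 11 = 0  t=0,i=10
  .#.#. -> #   bit 10 = 1  t=0,i=18
  .#..# -> #   bit 9 = 1  t=1,i=7
  .#... -> .   bit 8 = 0  t=0,i=20
  ..### -> #   bit 7 = 1  t=1,i=17
  ..##. -> #   bit 6 = 1  t=0,i=1
  ..#.# -> #   bit 5 = 1  t=0,i=9
  ..#.. -> .   bit 4 = 0  t=1,i=6
  ...## -> #   bit 3 = 1  t=0,i=0
  ...#. -> .   bit 2 = 0  t=1,i=5
  ....# -> .   bit 1 = 0  t=1,i=12
  ..... -> .   bit 0 = 0  t=2,i=10
  bits 00110101011100100010011011101000 = 896673512

896673512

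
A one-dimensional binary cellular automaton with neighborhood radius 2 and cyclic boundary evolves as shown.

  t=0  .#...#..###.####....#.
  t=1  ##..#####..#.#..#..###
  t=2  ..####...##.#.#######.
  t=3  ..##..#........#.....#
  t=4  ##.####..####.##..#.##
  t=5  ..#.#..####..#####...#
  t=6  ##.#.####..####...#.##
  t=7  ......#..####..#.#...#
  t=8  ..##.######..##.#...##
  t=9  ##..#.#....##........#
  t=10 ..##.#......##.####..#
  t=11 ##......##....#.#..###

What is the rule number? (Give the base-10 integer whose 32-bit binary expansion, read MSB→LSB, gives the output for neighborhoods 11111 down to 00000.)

189568661

  nb #####: next=.  (t=1,i=6, bit31=0)
  nb ####.: next=.  (t=0,i=14, bit30=0)
  nb ###.#: next=.  (t=0,i=10, bit29=0)
  nb ###..: next=.  (t=0,i=15, bit28=0)
  nb ##.##: next=#  (t=0,i=11, bit27=1)
  nb ##.#.: next=.  (t=2,i=11, bit26=0)
  nb ##..#: next=#  (t=1,i=2, bit25=1)
  nb ##...: next=#  (t=0,i=16, bit24=1)
  nb #.###: next=.  (t=0,i=12, bit23=0)
  nb #.##.: next=#  (t=4,i=14, bit22=1)
  nb #.#.#: next=.  (t=2,i=12, bit21=0)
  nb #.#..: next=.  (t=1,i=13, bit20=0)
  nb #..##: next=#  (t=0,i=7, bit19=1)
  nb #..#.: next=#  (t=0,i=0, bit18=1)
  nb #...#: next=.  (t=0,i=3, bit17=0)
  nb #....: next=.  (t=0,i=17, bit16=0)
  nb .####: next=#  (t=0,i=13, bit15=1)
  nb .###.: next=.  (t=0,i=9, bit14=0)
  nb .##.#: next=.  (t=2,i=10, bit13=0)
  nb .##..: next=#  (t=3,i=3, bit12=1)
  nb .#.##: next=.  (t=2,i=13, bit11=0)
  nb .#.#.: next=#  (t=1,i=12, bit10=1)
  nb .#..#: next=#  (t=0,i=6, bit9=1)
  nb .#...: next=.  (t=0,i=2, bit8=0)
  nb ..###: next=#  (t=0,i=8, bit7=1)
  nb ..##.: next=.  (t=2,i=9, bit6=0)
  nb ..#.#: next=.  (t=1,i=11, bit5=0)
  nb ..#..: next=#  (t=0,i=1, bit4=1)
  nb ...##: next=.  (t=2,i=1, bit3=0)
  nb ...#.: next=#  (t=0,i=4, bit2=1)
  nb ....#: next=.  (t=0,i=18, bit1=0)
  nb .....: next=#  (t=3,i=9, bit0=1)
  bits 00001011010011001001011010010101 = 189568661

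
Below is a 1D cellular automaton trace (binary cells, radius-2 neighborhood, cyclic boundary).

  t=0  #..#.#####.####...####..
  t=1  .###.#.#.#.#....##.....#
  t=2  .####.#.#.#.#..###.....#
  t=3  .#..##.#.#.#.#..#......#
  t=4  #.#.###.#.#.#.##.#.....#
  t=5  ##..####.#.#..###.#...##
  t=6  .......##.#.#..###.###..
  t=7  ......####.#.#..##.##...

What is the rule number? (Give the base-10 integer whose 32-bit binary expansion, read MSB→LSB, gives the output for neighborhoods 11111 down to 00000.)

2764470120

  ##### -> #   bit 31 = 1  t=0,i=7
  ####. -> .   bit 30 = 0  t=0,i=8
  ###.# -> #   bit 29 = 1  t=0,i=9
  ###.. -> .   bit 28 = 0  t=0,i=14
  ##.## -> .   bit 27 = 0  t=0,i=10
  ##.#. -> #   bit 26 = 1  t=1,i=4
  ##..# -> .   bit 25 = 0  t=0,i=22
  ##... -> .   bit 24 = 0  t=0,i=15
  #.### -> #   bit 23 = 1  t=0,i=5
  #.##. -> #   bit 22 = 1  t=4,i=14
  #.#.# -> .   bit 21 = 0  t=1,i=5
  #.#.. -> .   bit 20 = 0  t=1,i=11
  #..## -> .   bit 19 = 0  t=2,i=14
  #..#. -> #   bit 18 = 1  t=0,i=2
  #...# -> #   bit 17 = 1  t=0,i=16
  #.... -> .   bit 16 = 0  t=1,i=13
  .#### -> .   bit 15 = 0  t=0,i=6
  .###. -> #   bit 14 = 1  t=1,i=2
  .##.# -> #   bit 13 = 1  t=3,i=5
  .##.. -> #   bit 12 = 1  t=1,i=17
  .#.## -> .   bit 11 = 0  t=0,i=4
  .#.#. -> #   bit 10 = 1  t=1,i=6
  .#..# -> #   bit 9 = 1  t=0,i=1
  .#... -> #   bit 8 = 1  t=1,i=12
  ..### -> .   bit 7 = 0  t=0,i=18
  ..##. -> #   bit 6 = 1  t=1,i=16
  ..#.# -> #   bit 5 = 1  t=0,i=3
  ..#.. -> .   bit 4 = 0  t=0,i=0
  ...## -> #   bit 3 = 1  t=0,i=17
  ...#. -> .   bit 2 = 0  t=1,i=22
  ....# -> .   bit 1 = 0  t=1,i=14
  ..... -> .   bit 0 = 0  t=1,i=20
  bits 10100100110001100111011101101000 = 2764470120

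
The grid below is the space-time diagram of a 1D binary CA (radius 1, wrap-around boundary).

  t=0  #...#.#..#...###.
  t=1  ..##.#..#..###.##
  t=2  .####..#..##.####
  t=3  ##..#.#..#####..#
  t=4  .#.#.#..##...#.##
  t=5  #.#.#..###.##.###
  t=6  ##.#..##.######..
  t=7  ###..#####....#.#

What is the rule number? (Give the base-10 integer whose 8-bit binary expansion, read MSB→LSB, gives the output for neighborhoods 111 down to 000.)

  ###|.  b7=0 t=0,i=14
  ##.|#  b6=1 t=0,i=15
  #.#|#  b5=1 t=0,i=5
  #..|.  b4=0 t=0,i=1
  .##|#  b3=1 t=0,i=13
  .#.|.  b2=0 t=0,i=0
  ..#|#  b1=1 t=0,i=3
  ...|#  b0=1 t=0,i=2
  bits 01101011 = 107

107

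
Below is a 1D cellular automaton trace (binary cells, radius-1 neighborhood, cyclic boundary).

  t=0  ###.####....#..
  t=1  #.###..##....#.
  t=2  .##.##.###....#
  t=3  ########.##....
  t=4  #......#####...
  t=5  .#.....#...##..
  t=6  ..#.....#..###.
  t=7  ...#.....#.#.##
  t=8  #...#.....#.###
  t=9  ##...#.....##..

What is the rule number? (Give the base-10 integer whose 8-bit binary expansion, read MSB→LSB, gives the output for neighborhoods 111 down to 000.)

  ### -> .   bit 7 = 0  t=0,i=1
  ##. -> #   bit 6 = 1  t=0,i=2
  #.# -> #   bit 5 = 1  t=0,i=3
  #.. -> #   bit 4 = 1  t=0,i=8
  .## -> #   bit 3 = 1  t=0,i=0
  .#. -> .   bit 2 = 0  t=0,i=12
  ..# -> .   bit 1 = 0  t=0,i=11
  ... -> .   bit 0 = 0  t=0,i=9
  bits 01111000 = 120

120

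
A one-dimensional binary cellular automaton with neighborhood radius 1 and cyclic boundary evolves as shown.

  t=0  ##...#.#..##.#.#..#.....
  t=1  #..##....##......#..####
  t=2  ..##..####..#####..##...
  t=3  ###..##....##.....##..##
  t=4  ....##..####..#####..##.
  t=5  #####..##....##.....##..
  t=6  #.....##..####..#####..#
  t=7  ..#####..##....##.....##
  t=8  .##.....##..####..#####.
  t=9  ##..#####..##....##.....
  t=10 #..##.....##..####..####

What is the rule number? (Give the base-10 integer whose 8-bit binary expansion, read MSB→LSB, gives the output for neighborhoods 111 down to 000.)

11

  nb ###: next=.  (t=1,i=21, bit7=0)
  nb ##.: next=.  (t=0,i=1, bit6=0)
  nb #.#: next=.  (t=0,i=6, bit5=0)
  nb #..: next=.  (t=0,i=2, bit4=0)
  nb .##: next=#  (t=0,i=0, bit3=1)
  nb .#.: next=.  (t=0,i=5, bit2=0)
  nb ..#: next=#  (t=0,i=4, bit1=1)
  nb ...: next=#  (t=0,i=3, bit0=1)
  bits 00001011 = 11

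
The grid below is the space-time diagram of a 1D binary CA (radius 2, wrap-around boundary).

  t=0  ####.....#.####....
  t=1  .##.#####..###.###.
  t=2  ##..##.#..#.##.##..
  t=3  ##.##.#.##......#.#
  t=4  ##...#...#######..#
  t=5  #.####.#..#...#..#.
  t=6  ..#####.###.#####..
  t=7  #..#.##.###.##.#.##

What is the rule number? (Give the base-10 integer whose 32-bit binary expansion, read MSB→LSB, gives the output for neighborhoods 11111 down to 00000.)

  nb #####: next=.  (t=1,i=6, bit31=0)
  nb ####.: next=#  (t=0,i=2, bit30=1)
  nb ###.#: next=#  (t=1,i=13, bit29=1)
  nb ###..: next=.  (t=0,i=3, bit28=0)
  nb ##.##: next=.  (t=1,i=3, bit27=0)
  nb ##.#.: next=#  (t=2,i=6, bit26=1)
  nb ##..#: next=.  (t=1,i=9, bit25=0)
  nb ##...: next=#  (t=0,i=4, bit24=1)
  nb #.###: next=#  (t=0,i=11, bit23=1)
  nb #.##.: next=.  (t=2,i=12, bit22=0)
  nb #.#.#: next=.  (t=3,i=6, bit21=0)
  nb #.#..: next=.  (t=2,i=7, bit20=0)
  nb #..##: next=#  (t=1,i=0, bit19=1)
  nb #..#.: next=#  (t=2,i=9, bit18=1)
  nb #...#: next=#  (t=4,i=3, bit17=1)
  nb #....: next=#  (t=0,i=5, bit16=1)
  nb .####: next=#  (t=0,i=1, bit15=1)
  nb .###.: next=#  (t=1,i=12, bit14=1)
  nb .##.#: next=.  (t=1,i=2, bit13=0)
  nb .##..: next=#  (t=2,i=1, bit12=1)
  nb .#.##: next=.  (t=0,i=10, bit11=0)
  nb .#.#.: next=.  (t=5,i=18, bit10=0)
  nb .#..#: next=#  (t=2,i=8, bit9=1)
  nb .#...: next=.  (t=4,i=6, bit8=0)
  nb ..###: next=.  (t=0,i=0, bit7=0)
  nb ..##.: next=#  (t=1,i=1, bit6=1)
  nb ..#.#: next=.  (t=0,i=9, bit5=0)
  nb ..#..: next=#  (t=4,i=5, bit4=1)
  nb ...##: next=.  (t=0,i=18, bit3=0)
  nb ...#.: next=#  (t=0,i=8, bit2=1)
  nb ....#: next=#  (t=0,i=7, bit1=1)
  nb .....: next=#  (t=0,i=6, bit0=1)
  bits 01100101100011111101001001010111 = 1703924311

1703924311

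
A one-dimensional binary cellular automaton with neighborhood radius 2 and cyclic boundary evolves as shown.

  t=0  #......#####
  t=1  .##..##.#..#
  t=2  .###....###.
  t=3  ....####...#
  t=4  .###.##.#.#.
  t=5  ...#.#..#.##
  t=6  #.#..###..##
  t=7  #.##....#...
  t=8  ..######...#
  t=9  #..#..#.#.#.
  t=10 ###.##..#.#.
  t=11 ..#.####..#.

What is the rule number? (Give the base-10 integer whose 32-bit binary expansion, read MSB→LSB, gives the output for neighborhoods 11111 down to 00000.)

1668649486

  nb #####: next=.  (t=0,i=9, bit31=0)
  nb ####.: next=#  (t=0,i=11, bit30=1)
  nb ###.#: next=#  (t=4,i=3, bit29=1)
  nb ###..: next=.  (t=0,i=0, bit28=0)
  nb ##.##: next=.  (t=4,i=4, bit27=0)
  nb ##.#.: next=.  (t=1,i=7, bit26=0)
  nb ##..#: next=#  (t=1,i=3, bit25=1)
  nb ##...: next=#  (t=0,i=1, bit24=1)
  nb #.###: next=.  (t=10,i=0, bit23=0)
  nb #.##.: next=#  (t=1,i=1, bit22=1)
  nb #.#.#: next=#  (t=4,i=8, bit21=1)
  nb #.#..: next=#  (t=1,i=8, bit20=1)
  nb #..##: next=.  (t=1,i=4, bit19=0)
  nb #..#.: next=#  (t=1,i=10, bit18=1)
  nb #...#: next=.  (t=3,i=9, bit17=0)
  nb #....: next=#  (t=0,i=2, bit16=1)
  nb .####: next=#  (t=0,i=8, bit15=1)
  nb .###.: next=.  (t=2,i=2, bit14=0)
  nb .##.#: next=.  (t=1,i=6, bit13=0)
  nb .##..: next=#  (t=1,i=2, bit12=1)
  nb .#.##: next=.  (t=1,i=0, bit11=0)
  nb .#.#.: next=.  (t=4,i=9, bit10=0)
  nb .#..#: next=#  (t=1,i=9, bit9=1)
  nb .#...: next=.  (t=3,i=0, bit8=0)
  nb ..###: next=.  (t=0,i=7, bit7=0)
  nb ..##.: next=.  (t=1,i=5, bit6=0)
  nb ..#.#: next=.  (t=1,i=11, bit5=0)
  nb ..#..: next=.  (t=3,i=11, bit4=0)
  nb ...##: next=#  (t=0,i=6, bit3=1)
  nb ...#.: next=#  (t=3,i=10, bit2=1)
  nb ....#: next=#  (t=0,i=5, bit1=1)
  nb .....: next=.  (t=0,i=3, bit0=0)
  bits 01100011011101011001001000001110 = 1668649486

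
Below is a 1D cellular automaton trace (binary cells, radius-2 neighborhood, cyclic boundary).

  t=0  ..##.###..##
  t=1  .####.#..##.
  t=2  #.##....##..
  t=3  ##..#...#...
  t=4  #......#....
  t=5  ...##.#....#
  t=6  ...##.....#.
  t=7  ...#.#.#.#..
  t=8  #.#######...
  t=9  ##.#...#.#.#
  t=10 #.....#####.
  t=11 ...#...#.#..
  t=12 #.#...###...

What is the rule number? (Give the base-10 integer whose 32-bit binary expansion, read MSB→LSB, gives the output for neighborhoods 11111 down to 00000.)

  #####|.  b31=0 t=8,i=4
  ####.|#  b30=1 t=1,i=3
  ###.#|.  b29=0 t=1,i=4
  ###..|.  b28=0 t=0,i=7
  ##.##|#  b27=1 t=0,i=4
  ##.#.|.  b26=0 t=1,i=5
  ##..#|.  b25=0 t=0,i=0
  ##...|#  b24=1 t=2,i=4
  #.###|.  b23=0 t=0,i=5
  #.##.|.  b22=0 t=2,i=2
  #.#.#|#  b21=1 t=7,i=5
  #.#..|.  b20=0 t=1,i=6
  #..##|#  b19=1 t=0,i=1
  #..#.|.  b18=0 t=2,i=11
  #...#|.  b17=0 t=3,i=6
  #....|.  b16=0 t=2,i=5
  .####|#  b15=1 t=1,i=2
  .###.|#  b14=1 t=0,i=6
  .##.#|#  b13=1 t=0,i=3
  .##..|.  b12=0 t=0,i=11
  .#.##|#  b11=1 t=2,i=1
  .#.#.|#  b10=1 t=7,i=4
  .#..#|.  b9=0 t=1,i=7
  .#...|.  b8=0 t=3,i=5
  ..###|.  b7=0 t=1,i=1
  ..##.|#  b6=1 t=0,i=2
  ..#.#|#  b5=1 t=2,i=0
  ..#..|.  b4=0 t=3,i=4
  ...##|.  b3=0 t=2,i=7
  ...#.|#  b2=1 t=3,i=7
  ....#|.  b1=0 t=2,i=6
  .....|#  b0=1 t=4,i=3
  bits 01001001001010001110110001100101 = 1227418725

1227418725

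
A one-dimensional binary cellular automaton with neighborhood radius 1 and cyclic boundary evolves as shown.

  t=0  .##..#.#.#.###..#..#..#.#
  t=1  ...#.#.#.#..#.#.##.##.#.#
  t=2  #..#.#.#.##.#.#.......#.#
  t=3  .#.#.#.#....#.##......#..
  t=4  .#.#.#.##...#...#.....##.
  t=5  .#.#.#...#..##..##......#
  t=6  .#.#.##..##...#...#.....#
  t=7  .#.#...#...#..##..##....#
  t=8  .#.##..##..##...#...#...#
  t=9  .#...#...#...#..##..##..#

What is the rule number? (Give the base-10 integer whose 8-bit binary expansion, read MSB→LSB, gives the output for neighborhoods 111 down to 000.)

  [7] ### => #  t=0,i=12
  [6] ##. => .  t=0,i=2
  [5] #.# => .  t=0,i=0
  [4] #.. => #  t=0,i=3
  [3] .## => .  t=0,i=1
  [2] .#. => #  t=0,i=5
  [1] ..# => .  t=0,i=4
  [0] ... => .  t=1,i=1
  bits 10010100 = 148

148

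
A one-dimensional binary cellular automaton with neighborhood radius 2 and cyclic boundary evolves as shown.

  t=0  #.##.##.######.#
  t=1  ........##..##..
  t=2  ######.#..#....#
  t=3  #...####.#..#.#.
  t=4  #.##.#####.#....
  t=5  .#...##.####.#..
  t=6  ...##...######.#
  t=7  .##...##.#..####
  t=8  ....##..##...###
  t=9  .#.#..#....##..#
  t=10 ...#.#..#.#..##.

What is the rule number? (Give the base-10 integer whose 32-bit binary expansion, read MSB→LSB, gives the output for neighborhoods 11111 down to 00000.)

1989642249

  ##### -> .   bit 31 = 0  t=0,i=10
  ####. -> #   bit 30 = 1  t=0,i=12
  ###.# -> #   bit 29 = 1  t=0,i=13
  ###.. -> #   bit 28 = 1  t=8,i=15
  ##.## -> .   bit 27 = 0  t=0,i=1
  ##.#. -> #   bit 26 = 1  t=2,i=6
  ##..# -> #   bit 25 = 1  t=1,i=10
  ##... -> .   bit 24 = 0  t=1,i=14
  #.### -> #   bit 23 = 1  t=0,i=8
  #.##. -> .   bit 22 = 0  t=0,i=2
  #.#.# -> .   bit 21 = 0  t=3,i=14
  #.#.. -> #   bit 20 = 1  t=2,i=7
  #..## -> .   bit 19 = 0  t=1,i=11
  #..#. -> #   bit 18 = 1  t=2,i=9
  #...# -> #   bit 17 = 1  t=3,i=2
  #.... -> #   bit 16 = 1  t=1,i=15
  .#### -> #   bit 15 = 1  t=0,i=9
  .###. -> .   bit 14 = 0  t=8,i=14
  .##.# -> .   bit 13 = 0  t=0,i=0
  .##.. -> .   bit 12 = 0  t=1,i=9
  .#.## -> #   bit 11 = 1  t=4,i=1
  .#.#. -> .   bit 10 = 0  t=3,i=13
  .#..# -> .   bit 9 = 0  t=2,i=8
  .#... -> .   bit 8 = 0  t=2,i=11
  ..### -> .   bit 7 = 0  t=2,i=15
  ..##. -> .   bit 6 = 0  t=1,i=8
  ..#.# -> .   bit 5 = 0  t=3,i=12
  ..#.. -> .   bit 4 = 0  t=2,i=10
  ...## -> #   bit 3 = 1  t=1,i=7
  ...#. -> .   bit 2 = 0  t=4,i=15
  ....# -> .   bit 1 = 0  t=1,i=6
  ..... -> #   bit 0 = 1  t=1,i=0
  bits 01110110100101111000100000001001 = 1989642249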